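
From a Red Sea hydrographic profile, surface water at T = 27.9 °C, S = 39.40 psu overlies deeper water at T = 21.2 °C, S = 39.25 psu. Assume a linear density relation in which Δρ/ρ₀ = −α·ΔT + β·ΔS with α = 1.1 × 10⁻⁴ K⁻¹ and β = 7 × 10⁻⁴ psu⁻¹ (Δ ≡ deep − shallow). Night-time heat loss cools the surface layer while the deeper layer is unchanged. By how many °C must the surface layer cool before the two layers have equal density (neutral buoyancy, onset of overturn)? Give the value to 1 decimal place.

Neutral buoyancy requires Δρ = 0, i.e. −α(T_deep − T_surf′) + β(S_deep − S_surf) = 0.
T_surf′ = T_deep − (β/α)·ΔS = 21.2 − (7 × 10⁻⁴/1.1 × 10⁻⁴)·(-0.15) = 22.155 °C.
Cooling required: 27.9 − (22.155) = 5.745 °C.

5.7 °C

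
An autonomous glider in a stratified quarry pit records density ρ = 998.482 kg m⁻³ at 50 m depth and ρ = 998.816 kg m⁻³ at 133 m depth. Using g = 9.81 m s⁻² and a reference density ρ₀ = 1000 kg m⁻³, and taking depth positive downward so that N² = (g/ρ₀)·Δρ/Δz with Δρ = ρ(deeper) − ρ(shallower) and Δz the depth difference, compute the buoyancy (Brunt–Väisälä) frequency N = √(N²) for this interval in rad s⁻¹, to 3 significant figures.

6.28 × 10⁻³ rad s⁻¹

Δρ = 998.816 − 998.482 = 0.334 kg m⁻³ over Δz = 133 − 50 = 83 m.
N² = (9.81/1000) × (0.334/83) = 3.9476 × 10⁻⁵ s⁻².
N = √(3.9476 × 10⁻⁵) = 6.2830 × 10⁻³ rad s⁻¹ ≈ 6.28 × 10⁻³ rad s⁻¹.
A positive N² confirms static stability across the interval.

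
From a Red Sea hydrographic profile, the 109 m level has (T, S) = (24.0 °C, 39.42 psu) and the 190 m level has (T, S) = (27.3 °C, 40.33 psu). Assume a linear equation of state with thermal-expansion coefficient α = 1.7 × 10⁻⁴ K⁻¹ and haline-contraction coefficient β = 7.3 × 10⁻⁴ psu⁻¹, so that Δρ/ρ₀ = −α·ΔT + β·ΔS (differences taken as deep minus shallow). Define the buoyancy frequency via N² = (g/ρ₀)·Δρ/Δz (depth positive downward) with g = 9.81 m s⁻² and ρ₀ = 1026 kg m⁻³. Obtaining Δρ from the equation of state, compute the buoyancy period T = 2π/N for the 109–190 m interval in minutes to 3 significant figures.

ΔT = +3.3 K, ΔS = +0.91 psu (deep − shallow).
Δρ/ρ₀ = −αΔT + βΔS = -5.61 × 10⁻⁴ + 6.643 × 10⁻⁴ = 1.033 × 10⁻⁴, so Δρ ≈ 0.1060 kg m⁻³.
N² = (g/ρ₀)·Δρ/Δz = g·(Δρ/ρ₀)/Δz = 9.81 × 1.033 × 10⁻⁴ / 81 = 1.2511 × 10⁻⁵ s⁻².
N = √(1.2511 × 10⁻⁵) = 3.5371 × 10⁻³ rad s⁻¹ → T = 2π/N = 1.7764 × 10³ s = 29.607 min ≈ 29.6 min.

29.6 min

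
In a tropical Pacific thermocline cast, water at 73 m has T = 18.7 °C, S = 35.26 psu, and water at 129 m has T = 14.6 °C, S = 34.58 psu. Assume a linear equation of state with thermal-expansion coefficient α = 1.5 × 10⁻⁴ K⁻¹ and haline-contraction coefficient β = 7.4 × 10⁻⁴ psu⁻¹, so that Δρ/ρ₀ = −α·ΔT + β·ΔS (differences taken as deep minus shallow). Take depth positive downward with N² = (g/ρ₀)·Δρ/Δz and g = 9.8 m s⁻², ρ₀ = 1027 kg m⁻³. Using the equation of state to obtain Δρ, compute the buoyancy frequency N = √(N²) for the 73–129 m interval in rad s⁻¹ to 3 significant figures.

4.42 × 10⁻³ rad s⁻¹

ΔT = -4.1 K, ΔS = -0.68 psu (deep − shallow).
Δρ/ρ₀ = −αΔT + βΔS = 6.15 × 10⁻⁴ − 5.032 × 10⁻⁴ = 1.118 × 10⁻⁴, so Δρ ≈ 0.1148 kg m⁻³.
N² = (g/ρ₀)·Δρ/Δz = g·(Δρ/ρ₀)/Δz = 9.8 × 1.118 × 10⁻⁴ / 56 = 1.9565 × 10⁻⁵ s⁻².
N = √(1.9565 × 10⁻⁵) = 4.4232 × 10⁻³ rad s⁻¹ ≈ 4.42 × 10⁻³ rad s⁻¹.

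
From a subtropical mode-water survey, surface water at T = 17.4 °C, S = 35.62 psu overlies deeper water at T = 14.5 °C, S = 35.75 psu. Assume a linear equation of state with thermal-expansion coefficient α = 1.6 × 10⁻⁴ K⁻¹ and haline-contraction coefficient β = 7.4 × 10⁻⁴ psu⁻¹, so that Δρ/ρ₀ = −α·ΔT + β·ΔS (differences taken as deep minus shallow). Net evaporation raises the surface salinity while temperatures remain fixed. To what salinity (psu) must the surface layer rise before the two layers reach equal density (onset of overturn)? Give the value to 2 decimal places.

36.38 psu

Neutral buoyancy requires −α(T_deep − T_surf) + β(S_deep − S_surf′) = 0.
S_surf′ = S_deep − (α/β)·ΔT = 35.75 − (1.6 × 10⁻⁴/7.4 × 10⁻⁴)·(-2.9) = 36.3770 psu.
Increase required: 36.3770 − 35.62 = 0.7570 psu.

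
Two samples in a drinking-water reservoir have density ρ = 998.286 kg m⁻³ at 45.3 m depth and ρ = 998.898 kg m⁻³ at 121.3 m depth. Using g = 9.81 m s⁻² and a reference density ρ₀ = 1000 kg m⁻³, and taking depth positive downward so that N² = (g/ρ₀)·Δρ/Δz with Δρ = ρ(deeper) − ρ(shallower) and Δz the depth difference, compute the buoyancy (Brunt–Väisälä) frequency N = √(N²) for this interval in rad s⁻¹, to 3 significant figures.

Δρ = 998.898 − 998.286 = 0.612 kg m⁻³ over Δz = 121.3 − 45.3 = 76 m.
N² = (9.81/1000) × (0.612/76) = 7.8996 × 10⁻⁵ s⁻².
N = √(7.8996 × 10⁻⁵) = 8.8880 × 10⁻³ rad s⁻¹ ≈ 8.89 × 10⁻³ rad s⁻¹.

8.89 × 10⁻³ rad s⁻¹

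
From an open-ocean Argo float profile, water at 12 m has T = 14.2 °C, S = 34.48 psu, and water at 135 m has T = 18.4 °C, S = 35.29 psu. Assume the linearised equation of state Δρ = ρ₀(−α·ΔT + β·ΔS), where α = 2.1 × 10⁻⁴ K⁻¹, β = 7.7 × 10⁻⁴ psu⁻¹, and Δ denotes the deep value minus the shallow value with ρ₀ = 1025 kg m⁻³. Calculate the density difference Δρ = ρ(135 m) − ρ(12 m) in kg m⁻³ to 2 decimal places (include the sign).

-0.26 kg m⁻³

ΔT = +4.2 K, ΔS = +0.81 psu (deep − shallow).
Δρ/ρ₀ = −(2.1 × 10⁻⁴)(+4.2) + (7.7 × 10⁻⁴)(+0.81) = -2.583 × 10⁻⁴.
Δρ = 1025 × (-2.583 × 10⁻⁴) = -0.26 kg m⁻³.
Negative Δρ: lighter below, statically unstable.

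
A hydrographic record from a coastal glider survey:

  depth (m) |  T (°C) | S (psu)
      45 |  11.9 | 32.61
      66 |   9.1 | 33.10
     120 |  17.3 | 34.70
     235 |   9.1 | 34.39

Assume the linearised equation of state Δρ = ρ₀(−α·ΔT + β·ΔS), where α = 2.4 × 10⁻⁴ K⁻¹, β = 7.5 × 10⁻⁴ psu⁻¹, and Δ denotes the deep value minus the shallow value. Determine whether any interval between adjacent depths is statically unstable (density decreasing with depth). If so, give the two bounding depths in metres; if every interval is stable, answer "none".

66–120 m

Evaluate Δρ/ρ₀ = −αΔT + βΔS across each adjacent pair:
  45–66 m: −αΔT+βΔS = −(2.4 × 10⁻⁴)(-2.8)+(7.5 × 10⁻⁴)(+0.49) = 1.0 × 10⁻³ → stable
  66–120 m: −αΔT+βΔS = −(2.4 × 10⁻⁴)(+8.2)+(7.5 × 10⁻⁴)(+1.60) = -7.7 × 10⁻⁴ → UNSTABLE
  120–235 m: −αΔT+βΔS = −(2.4 × 10⁻⁴)(-8.2)+(7.5 × 10⁻⁴)(-0.31) = 1.7 × 10⁻³ → stable
The 66–120 m interval has Δρ < 0: lighter water underlies denser water.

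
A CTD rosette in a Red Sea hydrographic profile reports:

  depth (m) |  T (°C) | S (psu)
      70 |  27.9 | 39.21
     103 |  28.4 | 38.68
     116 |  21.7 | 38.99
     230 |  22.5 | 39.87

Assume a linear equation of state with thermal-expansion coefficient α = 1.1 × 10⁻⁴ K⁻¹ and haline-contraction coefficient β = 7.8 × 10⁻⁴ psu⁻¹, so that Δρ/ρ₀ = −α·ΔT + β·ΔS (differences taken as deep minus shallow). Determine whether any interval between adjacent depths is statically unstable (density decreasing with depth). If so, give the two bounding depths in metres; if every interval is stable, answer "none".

Evaluate Δρ/ρ₀ = −αΔT + βΔS across each adjacent pair:
  70–103 m: −αΔT+βΔS = −(1.1 × 10⁻⁴)(+0.5)+(7.8 × 10⁻⁴)(-0.53) = -4.7 × 10⁻⁴ → UNSTABLE
  103–116 m: −αΔT+βΔS = −(1.1 × 10⁻⁴)(-6.7)+(7.8 × 10⁻⁴)(+0.31) = 9.8 × 10⁻⁴ → stable
  116–230 m: −αΔT+βΔS = −(1.1 × 10⁻⁴)(+0.8)+(7.8 × 10⁻⁴)(+0.88) = 6.0 × 10⁻⁴ → stable
The 70–103 m interval has Δρ < 0: lighter water underlies denser water.

70–103 m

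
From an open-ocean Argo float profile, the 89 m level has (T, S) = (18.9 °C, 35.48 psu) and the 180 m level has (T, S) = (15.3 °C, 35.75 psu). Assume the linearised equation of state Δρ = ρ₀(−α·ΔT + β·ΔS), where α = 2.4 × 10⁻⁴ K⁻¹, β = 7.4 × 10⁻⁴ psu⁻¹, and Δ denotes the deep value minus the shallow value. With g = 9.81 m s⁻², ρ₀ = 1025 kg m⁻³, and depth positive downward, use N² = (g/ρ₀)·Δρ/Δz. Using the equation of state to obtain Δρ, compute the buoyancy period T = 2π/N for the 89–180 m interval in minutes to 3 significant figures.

9.78 min

ΔT = -3.6 K, ΔS = +0.27 psu (deep − shallow).
Δρ/ρ₀ = −αΔT + βΔS = 8.64 × 10⁻⁴ + 1.998 × 10⁻⁴ = 1.0638 × 10⁻³, so Δρ ≈ 1.090 kg m⁻³.
N² = (g/ρ₀)·Δρ/Δz = g·(Δρ/ρ₀)/Δz = 9.81 × 1.0638 × 10⁻³ / 91 = 1.1468 × 10⁻⁴ s⁻².
N = √(1.1468 × 10⁻⁴) = 0.010709 rad s⁻¹ → T = 2π/N = 586.72 s = 9.7787 min ≈ 9.78 min.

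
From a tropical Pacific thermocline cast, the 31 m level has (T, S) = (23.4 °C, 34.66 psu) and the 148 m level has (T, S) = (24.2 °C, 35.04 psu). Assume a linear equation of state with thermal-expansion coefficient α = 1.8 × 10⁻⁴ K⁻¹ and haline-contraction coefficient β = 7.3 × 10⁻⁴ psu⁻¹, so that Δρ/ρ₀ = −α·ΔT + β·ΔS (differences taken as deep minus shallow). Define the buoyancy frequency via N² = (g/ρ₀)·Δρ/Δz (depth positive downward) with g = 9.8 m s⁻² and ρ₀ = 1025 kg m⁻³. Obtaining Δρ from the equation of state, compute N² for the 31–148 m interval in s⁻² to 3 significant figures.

ΔT = +0.8 K, ΔS = +0.38 psu (deep − shallow).
Δρ/ρ₀ = −αΔT + βΔS = -1.44 × 10⁻⁴ + 2.774 × 10⁻⁴ = 1.334 × 10⁻⁴, so Δρ ≈ 0.1367 kg m⁻³.
N² = (g/ρ₀)·Δρ/Δz = g·(Δρ/ρ₀)/Δz = 9.8 × 1.334 × 10⁻⁴ / 117 = 1.1174 × 10⁻⁵ s⁻² ≈ 1.12 × 10⁻⁵ s⁻².

1.12 × 10⁻⁵ s⁻²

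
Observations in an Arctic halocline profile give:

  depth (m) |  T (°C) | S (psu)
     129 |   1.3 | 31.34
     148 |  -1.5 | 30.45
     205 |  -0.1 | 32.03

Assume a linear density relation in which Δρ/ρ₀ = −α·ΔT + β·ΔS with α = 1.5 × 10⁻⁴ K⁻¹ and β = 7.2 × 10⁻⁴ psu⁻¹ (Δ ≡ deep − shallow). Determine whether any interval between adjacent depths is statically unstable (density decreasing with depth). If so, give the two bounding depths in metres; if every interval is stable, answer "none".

Evaluate Δρ/ρ₀ = −αΔT + βΔS across each adjacent pair:
  129–148 m: −αΔT+βΔS = −(1.5 × 10⁻⁴)(-2.8)+(7.2 × 10⁻⁴)(-0.89) = -2.2 × 10⁻⁴ → UNSTABLE
  148–205 m: −αΔT+βΔS = −(1.5 × 10⁻⁴)(+1.4)+(7.2 × 10⁻⁴)(+1.58) = 9.3 × 10⁻⁴ → stable
The 129–148 m interval has Δρ < 0: lighter water underlies denser water.

129–148 m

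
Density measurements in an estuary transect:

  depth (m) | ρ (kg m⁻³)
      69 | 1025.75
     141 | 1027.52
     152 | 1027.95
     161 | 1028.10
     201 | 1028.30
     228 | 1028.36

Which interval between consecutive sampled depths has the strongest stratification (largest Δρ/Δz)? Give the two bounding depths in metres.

141–152 m

Compute the density gradient over each adjacent pair:
  69–141 m: Δρ/Δz = 1.77/72 = 0.025 kg m⁻⁴
  141–152 m: Δρ/Δz = 0.43/11 = 0.039 kg m⁻⁴
  152–161 m: Δρ/Δz = 0.15/9 = 0.017 kg m⁻⁴
  161–201 m: Δρ/Δz = 0.20/40 = 5.0 × 10⁻³ kg m⁻⁴
  201–228 m: Δρ/Δz = 0.06/27 = 2.2 × 10⁻³ kg m⁻⁴
The largest gradient is in the 141–152 m interval — the pycnocline.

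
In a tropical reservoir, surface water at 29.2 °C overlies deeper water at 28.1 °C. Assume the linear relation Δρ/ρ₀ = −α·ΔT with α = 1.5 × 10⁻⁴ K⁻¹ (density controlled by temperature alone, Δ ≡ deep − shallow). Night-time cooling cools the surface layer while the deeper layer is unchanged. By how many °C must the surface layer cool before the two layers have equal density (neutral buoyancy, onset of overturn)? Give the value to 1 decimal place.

1.1 °C

With temperature the only control, equal density requires T_surf′ = T_deep.
T_surf′ = 28.1 °C.
Cooling required: 29.2 − 28.1 = 1.1 °C.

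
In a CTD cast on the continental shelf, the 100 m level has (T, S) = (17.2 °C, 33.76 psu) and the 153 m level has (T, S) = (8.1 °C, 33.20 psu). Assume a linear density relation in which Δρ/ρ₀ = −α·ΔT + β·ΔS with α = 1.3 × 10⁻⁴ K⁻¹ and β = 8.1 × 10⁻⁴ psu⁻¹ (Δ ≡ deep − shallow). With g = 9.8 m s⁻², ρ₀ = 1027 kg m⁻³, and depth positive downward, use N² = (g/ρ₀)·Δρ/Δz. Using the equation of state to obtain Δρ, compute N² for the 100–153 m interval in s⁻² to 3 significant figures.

1.35 × 10⁻⁴ s⁻²

ΔT = -9.1 K, ΔS = -0.56 psu (deep − shallow).
Δρ/ρ₀ = −αΔT + βΔS = 1.183 × 10⁻³ − 4.536 × 10⁻⁴ = 7.294 × 10⁻⁴, so Δρ ≈ 0.7491 kg m⁻³.
N² = (g/ρ₀)·Δρ/Δz = g·(Δρ/ρ₀)/Δz = 9.8 × 7.294 × 10⁻⁴ / 53 = 1.3487 × 10⁻⁴ s⁻² ≈ 1.35 × 10⁻⁴ s⁻².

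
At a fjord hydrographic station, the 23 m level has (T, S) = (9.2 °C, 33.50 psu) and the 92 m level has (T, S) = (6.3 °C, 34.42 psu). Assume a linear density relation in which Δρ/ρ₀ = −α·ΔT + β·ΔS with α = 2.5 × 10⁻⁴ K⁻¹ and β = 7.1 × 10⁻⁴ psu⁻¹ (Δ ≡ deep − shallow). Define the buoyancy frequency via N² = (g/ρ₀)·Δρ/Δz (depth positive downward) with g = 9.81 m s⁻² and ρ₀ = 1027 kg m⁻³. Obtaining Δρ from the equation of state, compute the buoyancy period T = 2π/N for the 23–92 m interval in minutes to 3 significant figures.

ΔT = -2.9 K, ΔS = +0.92 psu (deep − shallow).
Δρ/ρ₀ = −αΔT + βΔS = 7.25 × 10⁻⁴ + 6.532 × 10⁻⁴ = 1.3782 × 10⁻³, so Δρ ≈ 1.415 kg m⁻³.
N² = (g/ρ₀)·Δρ/Δz = g·(Δρ/ρ₀)/Δz = 9.81 × 1.3782 × 10⁻³ / 69 = 1.9594 × 10⁻⁴ s⁻².
N = √(1.9594 × 10⁻⁴) = 0.013998 rad s⁻¹ → T = 2π/N = 448.86 s = 7.4810 min ≈ 7.48 min.

7.48 min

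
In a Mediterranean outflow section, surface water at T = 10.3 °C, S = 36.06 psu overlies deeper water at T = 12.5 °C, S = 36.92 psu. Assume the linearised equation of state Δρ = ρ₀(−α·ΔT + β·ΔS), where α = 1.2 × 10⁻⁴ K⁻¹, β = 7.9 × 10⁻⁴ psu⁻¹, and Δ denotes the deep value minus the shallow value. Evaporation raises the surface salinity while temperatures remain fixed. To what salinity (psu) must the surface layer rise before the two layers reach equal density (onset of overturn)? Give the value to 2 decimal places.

36.59 psu

Neutral buoyancy requires −α(T_deep − T_surf) + β(S_deep − S_surf′) = 0.
S_surf′ = S_deep − (α/β)·ΔT = 36.92 − (1.2 × 10⁻⁴/7.9 × 10⁻⁴)·(+2.2) = 36.5858 psu.
Increase required: 36.5858 − 36.06 = 0.5258 psu.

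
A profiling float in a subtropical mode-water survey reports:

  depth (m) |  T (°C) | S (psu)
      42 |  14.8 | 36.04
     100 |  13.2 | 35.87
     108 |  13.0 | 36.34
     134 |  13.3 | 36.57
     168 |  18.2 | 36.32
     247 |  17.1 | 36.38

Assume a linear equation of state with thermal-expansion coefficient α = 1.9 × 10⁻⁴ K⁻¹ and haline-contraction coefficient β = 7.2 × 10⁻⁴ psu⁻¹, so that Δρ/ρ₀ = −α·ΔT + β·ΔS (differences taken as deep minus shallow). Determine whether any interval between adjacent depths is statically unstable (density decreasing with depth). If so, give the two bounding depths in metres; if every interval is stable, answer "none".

134–168 m

Evaluate Δρ/ρ₀ = −αΔT + βΔS across each adjacent pair:
  42–100 m: −αΔT+βΔS = −(1.9 × 10⁻⁴)(-1.6)+(7.2 × 10⁻⁴)(-0.17) = 1.8 × 10⁻⁴ → stable
  100–108 m: −αΔT+βΔS = −(1.9 × 10⁻⁴)(-0.2)+(7.2 × 10⁻⁴)(+0.47) = 3.8 × 10⁻⁴ → stable
  108–134 m: −αΔT+βΔS = −(1.9 × 10⁻⁴)(+0.3)+(7.2 × 10⁻⁴)(+0.23) = 1.1 × 10⁻⁴ → stable
  134–168 m: −αΔT+βΔS = −(1.9 × 10⁻⁴)(+4.9)+(7.2 × 10⁻⁴)(-0.25) = -1.1 × 10⁻³ → UNSTABLE
  168–247 m: −αΔT+βΔS = −(1.9 × 10⁻⁴)(-1.1)+(7.2 × 10⁻⁴)(+0.06) = 2.5 × 10⁻⁴ → stable
The 134–168 m interval has Δρ < 0: lighter water underlies denser water.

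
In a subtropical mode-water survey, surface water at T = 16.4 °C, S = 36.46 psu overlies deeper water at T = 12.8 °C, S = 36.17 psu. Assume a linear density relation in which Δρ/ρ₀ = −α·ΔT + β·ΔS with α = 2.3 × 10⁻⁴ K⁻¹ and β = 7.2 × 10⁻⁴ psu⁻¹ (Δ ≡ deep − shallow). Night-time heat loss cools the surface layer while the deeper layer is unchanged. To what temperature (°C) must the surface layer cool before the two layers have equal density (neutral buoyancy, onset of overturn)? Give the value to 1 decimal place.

13.7 °C

Neutral buoyancy requires Δρ = 0, i.e. −α(T_deep − T_surf′) + β(S_deep − S_surf) = 0.
T_surf′ = T_deep − (β/α)·ΔS = 12.8 − (7.2 × 10⁻⁴/2.3 × 10⁻⁴)·(-0.29) = 13.708 °C.
Cooling required: 16.4 − (13.708) = 2.692 °C.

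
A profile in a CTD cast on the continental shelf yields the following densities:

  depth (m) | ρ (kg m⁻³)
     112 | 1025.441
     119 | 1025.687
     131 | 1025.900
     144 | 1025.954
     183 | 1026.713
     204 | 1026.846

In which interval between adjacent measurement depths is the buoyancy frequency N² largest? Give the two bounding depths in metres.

112–119 m

Compute the density gradient over each adjacent pair:
  112–119 m: Δρ/Δz = 0.246/7 = 0.035 kg m⁻⁴
  119–131 m: Δρ/Δz = 0.213/12 = 0.018 kg m⁻⁴
  131–144 m: Δρ/Δz = 0.054/13 = 4.2 × 10⁻³ kg m⁻⁴
  144–183 m: Δρ/Δz = 0.759/39 = 0.019 kg m⁻⁴
  183–204 m: Δρ/Δz = 0.133/21 = 6.3 × 10⁻³ kg m⁻⁴
The largest gradient is in the 112–119 m interval — the pycnocline.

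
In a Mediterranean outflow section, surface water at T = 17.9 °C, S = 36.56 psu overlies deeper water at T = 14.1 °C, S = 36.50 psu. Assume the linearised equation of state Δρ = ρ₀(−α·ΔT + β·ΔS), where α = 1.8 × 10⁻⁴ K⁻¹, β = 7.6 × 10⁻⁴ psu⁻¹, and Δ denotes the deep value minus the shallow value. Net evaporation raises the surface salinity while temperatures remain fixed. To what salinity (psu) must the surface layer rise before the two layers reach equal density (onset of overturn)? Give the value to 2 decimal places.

Neutral buoyancy requires −α(T_deep − T_surf) + β(S_deep − S_surf′) = 0.
S_surf′ = S_deep − (α/β)·ΔT = 36.50 − (1.8 × 10⁻⁴/7.6 × 10⁻⁴)·(-3.8) = 37.4000 psu.
Increase required: 37.4000 − 36.56 = 0.8400 psu.

37.40 psu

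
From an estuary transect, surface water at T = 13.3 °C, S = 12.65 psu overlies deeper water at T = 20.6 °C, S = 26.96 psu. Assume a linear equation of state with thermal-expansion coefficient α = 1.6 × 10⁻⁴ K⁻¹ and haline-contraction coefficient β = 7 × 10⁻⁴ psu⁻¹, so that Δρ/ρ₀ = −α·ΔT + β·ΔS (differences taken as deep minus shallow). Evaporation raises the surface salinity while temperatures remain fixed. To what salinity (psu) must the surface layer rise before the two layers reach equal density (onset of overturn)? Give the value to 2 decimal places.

Neutral buoyancy requires −α(T_deep − T_surf) + β(S_deep − S_surf′) = 0.
S_surf′ = S_deep − (α/β)·ΔT = 26.96 − (1.6 × 10⁻⁴/7 × 10⁻⁴)·(+7.3) = 25.2914 psu.
Increase required: 25.2914 − 12.65 = 12.6414 psu.

25.29 psu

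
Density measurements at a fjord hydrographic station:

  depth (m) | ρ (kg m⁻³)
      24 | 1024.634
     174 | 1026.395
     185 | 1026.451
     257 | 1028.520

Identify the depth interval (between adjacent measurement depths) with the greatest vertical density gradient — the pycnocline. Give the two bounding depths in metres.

Compute the density gradient over each adjacent pair:
  24–174 m: Δρ/Δz = 1.761/150 = 0.012 kg m⁻⁴
  174–185 m: Δρ/Δz = 0.056/11 = 5.1 × 10⁻³ kg m⁻⁴
  185–257 m: Δρ/Δz = 2.069/72 = 0.029 kg m⁻⁴
The largest gradient is in the 185–257 m interval — the pycnocline.

185–257 m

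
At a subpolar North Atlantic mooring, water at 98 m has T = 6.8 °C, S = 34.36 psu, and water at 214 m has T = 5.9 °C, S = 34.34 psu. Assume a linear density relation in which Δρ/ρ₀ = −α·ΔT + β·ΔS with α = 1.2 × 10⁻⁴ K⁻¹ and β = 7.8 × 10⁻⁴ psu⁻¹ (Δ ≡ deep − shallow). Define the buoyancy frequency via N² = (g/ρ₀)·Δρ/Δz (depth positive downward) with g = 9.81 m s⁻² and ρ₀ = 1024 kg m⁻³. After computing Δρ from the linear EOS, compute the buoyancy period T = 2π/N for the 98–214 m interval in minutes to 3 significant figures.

ΔT = -0.9 K, ΔS = -0.02 psu (deep − shallow).
Δρ/ρ₀ = −αΔT + βΔS = 1.08 × 10⁻⁴ − 1.56 × 10⁻⁵ = 9.24 × 10⁻⁵, so Δρ ≈ 0.09462 kg m⁻³.
N² = (g/ρ₀)·Δρ/Δz = g·(Δρ/ρ₀)/Δz = 9.81 × 9.24 × 10⁻⁵ / 116 = 7.8142 × 10⁻⁶ s⁻².
N = √(7.8142 × 10⁻⁶) = 2.7954 × 10⁻³ rad s⁻¹ → T = 2π/N = 2.2477 × 10³ s = 37.462 min ≈ 37.5 min.

37.5 min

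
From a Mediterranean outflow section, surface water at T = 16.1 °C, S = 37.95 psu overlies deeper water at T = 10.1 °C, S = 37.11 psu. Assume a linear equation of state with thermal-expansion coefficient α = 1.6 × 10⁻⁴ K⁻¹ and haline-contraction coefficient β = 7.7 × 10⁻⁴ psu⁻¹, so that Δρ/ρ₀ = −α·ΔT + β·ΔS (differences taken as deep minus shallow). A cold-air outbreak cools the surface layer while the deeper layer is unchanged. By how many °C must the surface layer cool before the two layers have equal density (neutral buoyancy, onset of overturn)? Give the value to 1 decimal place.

Neutral buoyancy requires Δρ = 0, i.e. −α(T_deep − T_surf′) + β(S_deep − S_surf) = 0.
T_surf′ = T_deep − (β/α)·ΔS = 10.1 − (7.7 × 10⁻⁴/1.6 × 10⁻⁴)·(-0.84) = 14.142 °C.
Cooling required: 16.1 − (14.142) = 1.958 °C.

2.0 °C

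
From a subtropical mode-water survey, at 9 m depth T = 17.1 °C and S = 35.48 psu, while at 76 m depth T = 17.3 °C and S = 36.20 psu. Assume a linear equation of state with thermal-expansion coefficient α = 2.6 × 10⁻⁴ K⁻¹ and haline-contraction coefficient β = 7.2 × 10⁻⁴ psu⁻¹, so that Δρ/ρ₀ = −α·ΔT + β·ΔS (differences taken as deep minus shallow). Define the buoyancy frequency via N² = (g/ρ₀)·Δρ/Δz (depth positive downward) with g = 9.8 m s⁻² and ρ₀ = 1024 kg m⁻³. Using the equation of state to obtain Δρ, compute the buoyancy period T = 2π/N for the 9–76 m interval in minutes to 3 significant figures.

ΔT = +0.2 K, ΔS = +0.72 psu (deep − shallow).
Δρ/ρ₀ = −αΔT + βΔS = -5.20 × 10⁻⁵ + 5.184 × 10⁻⁴ = 4.664 × 10⁻⁴, so Δρ ≈ 0.4776 kg m⁻³.
N² = (g/ρ₀)·Δρ/Δz = g·(Δρ/ρ₀)/Δz = 9.8 × 4.664 × 10⁻⁴ / 67 = 6.8220 × 10⁻⁵ s⁻².
N = √(6.8220 × 10⁻⁵) = 8.2595 × 10⁻³ rad s⁻¹ → T = 2π/N = 760.72 s = 12.679 min ≈ 12.7 min.

12.7 min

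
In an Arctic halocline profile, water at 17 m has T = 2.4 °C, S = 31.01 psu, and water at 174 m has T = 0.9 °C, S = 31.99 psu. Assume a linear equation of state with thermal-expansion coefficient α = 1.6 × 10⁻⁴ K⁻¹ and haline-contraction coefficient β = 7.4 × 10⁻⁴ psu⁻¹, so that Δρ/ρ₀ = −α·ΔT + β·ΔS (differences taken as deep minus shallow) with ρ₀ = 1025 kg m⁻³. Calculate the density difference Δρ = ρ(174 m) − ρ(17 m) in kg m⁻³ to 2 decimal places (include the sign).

ΔT = -1.5 K, ΔS = +0.98 psu (deep − shallow).
Δρ/ρ₀ = −(1.6 × 10⁻⁴)(-1.5) + (7.4 × 10⁻⁴)(+0.98) = 9.652 × 10⁻⁴.
Δρ = 1025 × (9.652 × 10⁻⁴) = +0.99 kg m⁻³.
Positive Δρ: denser below, stable.

+0.99 kg m⁻³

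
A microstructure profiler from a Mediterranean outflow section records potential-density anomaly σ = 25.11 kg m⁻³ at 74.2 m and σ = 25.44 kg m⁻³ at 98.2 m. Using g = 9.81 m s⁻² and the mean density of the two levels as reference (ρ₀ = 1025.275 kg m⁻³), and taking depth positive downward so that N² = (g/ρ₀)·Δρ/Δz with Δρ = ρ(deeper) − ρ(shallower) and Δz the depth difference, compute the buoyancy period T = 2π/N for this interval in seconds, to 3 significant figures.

Δρ = 1025.44 − 1025.11 = 0.33 kg m⁻³ over Δz = 98.2 − 74.2 = 24 m.
N² = (9.81/1025.275) × (0.33/24) = 1.3156 × 10⁻⁴ s⁻².
N = √(1.3156 × 10⁻⁴) = 0.011470 rad s⁻¹, so T = 2π/N = 547.79 s ≈ 548 s.
Since Δρ > 0 the layer is stably stratified.

548 s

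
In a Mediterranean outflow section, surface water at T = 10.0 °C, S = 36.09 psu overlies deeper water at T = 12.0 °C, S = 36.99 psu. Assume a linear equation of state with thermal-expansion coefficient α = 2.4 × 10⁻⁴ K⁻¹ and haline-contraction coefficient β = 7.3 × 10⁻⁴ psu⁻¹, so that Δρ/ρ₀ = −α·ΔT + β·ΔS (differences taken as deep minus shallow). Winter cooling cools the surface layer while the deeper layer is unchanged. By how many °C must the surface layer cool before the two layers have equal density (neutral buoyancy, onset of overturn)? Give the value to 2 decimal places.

0.74 °C

Neutral buoyancy requires Δρ = 0, i.e. −α(T_deep − T_surf′) + β(S_deep − S_surf) = 0.
T_surf′ = T_deep − (β/α)·ΔS = 12.0 − (7.3 × 10⁻⁴/2.4 × 10⁻⁴)·(+0.90) = 9.2625 °C.
Cooling required: 10.0 − (9.2625) = 0.7375 °C.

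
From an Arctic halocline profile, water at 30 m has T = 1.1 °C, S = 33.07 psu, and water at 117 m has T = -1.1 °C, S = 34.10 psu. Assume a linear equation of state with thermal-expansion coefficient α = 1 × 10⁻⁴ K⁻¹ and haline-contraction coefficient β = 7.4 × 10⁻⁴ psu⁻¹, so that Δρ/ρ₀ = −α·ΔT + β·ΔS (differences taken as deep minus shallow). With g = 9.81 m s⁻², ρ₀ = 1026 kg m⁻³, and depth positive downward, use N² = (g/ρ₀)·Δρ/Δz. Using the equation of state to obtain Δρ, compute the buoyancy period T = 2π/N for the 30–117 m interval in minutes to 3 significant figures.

9.95 min

ΔT = -2.2 K, ΔS = +1.03 psu (deep − shallow).
Δρ/ρ₀ = −αΔT + βΔS = 2.20 × 10⁻⁴ + 7.622 × 10⁻⁴ = 9.822 × 10⁻⁴, so Δρ ≈ 1.008 kg m⁻³.
N² = (g/ρ₀)·Δρ/Δz = g·(Δρ/ρ₀)/Δz = 9.81 × 9.822 × 10⁻⁴ / 87 = 1.1075 × 10⁻⁴ s⁻².
N = √(1.1075 × 10⁻⁴) = 0.010524 rad s⁻¹ → T = 2π/N = 597.03 s = 9.9505 min ≈ 9.95 min.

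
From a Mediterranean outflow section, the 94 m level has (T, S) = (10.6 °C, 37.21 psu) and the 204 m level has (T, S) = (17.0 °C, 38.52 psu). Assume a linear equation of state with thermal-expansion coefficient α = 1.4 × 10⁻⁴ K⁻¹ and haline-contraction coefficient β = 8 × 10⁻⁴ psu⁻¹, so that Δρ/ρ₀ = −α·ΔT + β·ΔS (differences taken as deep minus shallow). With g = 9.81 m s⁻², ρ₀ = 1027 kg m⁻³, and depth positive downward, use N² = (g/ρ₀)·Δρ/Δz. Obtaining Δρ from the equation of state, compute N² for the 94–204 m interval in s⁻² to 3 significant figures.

ΔT = +6.4 K, ΔS = +1.31 psu (deep − shallow).
Δρ/ρ₀ = −αΔT + βΔS = -8.96 × 10⁻⁴ + 1.048 × 10⁻³ = 1.52 × 10⁻⁴, so Δρ ≈ 0.1561 kg m⁻³.
N² = (g/ρ₀)·Δρ/Δz = g·(Δρ/ρ₀)/Δz = 9.81 × 1.52 × 10⁻⁴ / 110 = 1.3556 × 10⁻⁵ s⁻² ≈ 1.36 × 10⁻⁵ s⁻².

1.36 × 10⁻⁵ s⁻²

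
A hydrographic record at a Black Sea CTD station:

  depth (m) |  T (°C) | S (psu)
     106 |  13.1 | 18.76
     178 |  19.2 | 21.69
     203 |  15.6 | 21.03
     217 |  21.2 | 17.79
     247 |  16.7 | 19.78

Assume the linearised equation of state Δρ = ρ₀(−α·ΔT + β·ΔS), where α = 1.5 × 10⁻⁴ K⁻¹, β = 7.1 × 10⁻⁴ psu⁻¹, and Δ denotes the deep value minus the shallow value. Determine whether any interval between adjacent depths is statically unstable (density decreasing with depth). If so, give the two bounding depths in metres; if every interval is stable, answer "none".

Evaluate Δρ/ρ₀ = −αΔT + βΔS across each adjacent pair:
  106–178 m: −αΔT+βΔS = −(1.5 × 10⁻⁴)(+6.1)+(7.1 × 10⁻⁴)(+2.93) = 1.2 × 10⁻³ → stable
  178–203 m: −αΔT+βΔS = −(1.5 × 10⁻⁴)(-3.6)+(7.1 × 10⁻⁴)(-0.66) = 7.1 × 10⁻⁵ → stable
  203–217 m: −αΔT+βΔS = −(1.5 × 10⁻⁴)(+5.6)+(7.1 × 10⁻⁴)(-3.24) = -3.1 × 10⁻³ → UNSTABLE
  217–247 m: −αΔT+βΔS = −(1.5 × 10⁻⁴)(-4.5)+(7.1 × 10⁻⁴)(+1.99) = 2.1 × 10⁻³ → stable
The 203–217 m interval has Δρ < 0: lighter water underlies denser water.

203–217 m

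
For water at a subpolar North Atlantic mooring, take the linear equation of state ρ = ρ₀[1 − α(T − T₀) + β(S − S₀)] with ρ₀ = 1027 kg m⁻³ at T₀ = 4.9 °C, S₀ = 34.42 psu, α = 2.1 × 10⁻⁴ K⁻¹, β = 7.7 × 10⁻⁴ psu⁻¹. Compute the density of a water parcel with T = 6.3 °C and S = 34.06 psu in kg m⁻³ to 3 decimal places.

T − T₀ = +1.4 K, S − S₀ = -0.36 psu.
Bracket = 1 − α·(+1.4) + β·(-0.36) = 1 + (-5.712 × 10⁻⁴) = 0.9994288.
ρ = 1027 × 0.9994288 = 1026.413 kg m⁻³.

1026.413 kg m⁻³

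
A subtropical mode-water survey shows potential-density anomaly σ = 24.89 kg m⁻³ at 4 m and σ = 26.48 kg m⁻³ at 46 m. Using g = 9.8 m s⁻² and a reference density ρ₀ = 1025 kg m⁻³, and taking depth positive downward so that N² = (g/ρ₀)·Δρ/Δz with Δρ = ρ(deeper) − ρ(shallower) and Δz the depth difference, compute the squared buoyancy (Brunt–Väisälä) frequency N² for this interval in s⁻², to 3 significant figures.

3.62 × 10⁻⁴ s⁻²

Δρ = 1026.48 − 1024.89 = 1.59 kg m⁻³ over Δz = 46 − 4 = 42 m.
N² = (9.8/1025) × (1.59/42) = 3.6195 × 10⁻⁴ s⁻² ≈ 3.62 × 10⁻⁴ s⁻².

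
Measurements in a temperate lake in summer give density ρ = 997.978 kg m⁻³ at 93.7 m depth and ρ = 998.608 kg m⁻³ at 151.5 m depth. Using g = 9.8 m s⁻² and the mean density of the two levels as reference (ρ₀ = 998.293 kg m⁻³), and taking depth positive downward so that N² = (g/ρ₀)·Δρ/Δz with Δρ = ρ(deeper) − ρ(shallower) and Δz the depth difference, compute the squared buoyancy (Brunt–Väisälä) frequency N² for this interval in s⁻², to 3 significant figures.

1.07 × 10⁻⁴ s⁻²

Δρ = 998.608 − 997.978 = 0.630 kg m⁻³ over Δz = 151.5 − 93.7 = 57.8 m.
N² = (9.8/998.293) × (0.630/57.8) = 1.0700 × 10⁻⁴ s⁻² ≈ 1.07 × 10⁻⁴ s⁻².
N² > 0, so the interval is statically stable.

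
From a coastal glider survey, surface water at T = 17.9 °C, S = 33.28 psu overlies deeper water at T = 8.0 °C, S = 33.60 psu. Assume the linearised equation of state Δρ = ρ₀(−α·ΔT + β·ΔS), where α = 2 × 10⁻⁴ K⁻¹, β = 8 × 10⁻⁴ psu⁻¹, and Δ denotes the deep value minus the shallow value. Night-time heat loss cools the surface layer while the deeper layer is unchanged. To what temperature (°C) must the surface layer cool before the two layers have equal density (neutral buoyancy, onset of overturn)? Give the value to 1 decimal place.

Neutral buoyancy requires Δρ = 0, i.e. −α(T_deep − T_surf′) + β(S_deep − S_surf) = 0.
T_surf′ = T_deep − (β/α)·ΔS = 8.0 − (8 × 10⁻⁴/2 × 10⁻⁴)·(+0.32) = 6.720 °C.
Cooling required: 17.9 − (6.720) = 11.180 °C.

6.7 °C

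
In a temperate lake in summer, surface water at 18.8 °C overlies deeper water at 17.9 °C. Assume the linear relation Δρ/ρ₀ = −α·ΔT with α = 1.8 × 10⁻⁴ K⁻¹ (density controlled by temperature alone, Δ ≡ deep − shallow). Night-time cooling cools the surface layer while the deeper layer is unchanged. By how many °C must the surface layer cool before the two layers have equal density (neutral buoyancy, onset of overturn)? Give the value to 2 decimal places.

With temperature the only control, equal density requires T_surf′ = T_deep.
T_surf′ = 17.9 °C.
Cooling required: 18.8 − 17.9 = 0.90 °C.

0.90 °C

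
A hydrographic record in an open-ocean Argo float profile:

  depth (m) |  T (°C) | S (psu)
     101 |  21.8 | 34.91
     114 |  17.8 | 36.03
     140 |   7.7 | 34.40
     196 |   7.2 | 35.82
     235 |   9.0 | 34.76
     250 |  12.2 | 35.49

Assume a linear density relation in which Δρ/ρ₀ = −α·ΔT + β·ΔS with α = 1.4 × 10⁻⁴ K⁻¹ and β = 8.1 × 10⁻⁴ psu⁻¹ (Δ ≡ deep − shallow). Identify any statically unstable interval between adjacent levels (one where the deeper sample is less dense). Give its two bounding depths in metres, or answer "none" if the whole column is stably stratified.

Evaluate Δρ/ρ₀ = −αΔT + βΔS across each adjacent pair:
  101–114 m: −αΔT+βΔS = −(1.4 × 10⁻⁴)(-4.0)+(8.1 × 10⁻⁴)(+1.12) = 1.5 × 10⁻³ → stable
  114–140 m: −αΔT+βΔS = −(1.4 × 10⁻⁴)(-10.1)+(8.1 × 10⁻⁴)(-1.63) = 9.4 × 10⁻⁵ → stable
  140–196 m: −αΔT+βΔS = −(1.4 × 10⁻⁴)(-0.5)+(8.1 × 10⁻⁴)(+1.42) = 1.2 × 10⁻³ → stable
  196–235 m: −αΔT+βΔS = −(1.4 × 10⁻⁴)(+1.8)+(8.1 × 10⁻⁴)(-1.06) = -1.1 × 10⁻³ → UNSTABLE
  235–250 m: −αΔT+βΔS = −(1.4 × 10⁻⁴)(+3.2)+(8.1 × 10⁻⁴)(+0.73) = 1.4 × 10⁻⁴ → stable
The 196–235 m interval has Δρ < 0: lighter water underlies denser water.

196–235 m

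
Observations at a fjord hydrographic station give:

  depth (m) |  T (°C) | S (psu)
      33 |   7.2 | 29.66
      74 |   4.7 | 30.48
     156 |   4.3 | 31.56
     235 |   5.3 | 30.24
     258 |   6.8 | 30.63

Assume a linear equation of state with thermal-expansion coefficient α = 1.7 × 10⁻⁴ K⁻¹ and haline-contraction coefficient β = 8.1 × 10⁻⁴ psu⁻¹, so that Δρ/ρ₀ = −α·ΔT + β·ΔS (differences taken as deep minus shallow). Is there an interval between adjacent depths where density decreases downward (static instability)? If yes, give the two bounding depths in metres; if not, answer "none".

Evaluate Δρ/ρ₀ = −αΔT + βΔS across each adjacent pair:
  33–74 m: −αΔT+βΔS = −(1.7 × 10⁻⁴)(-2.5)+(8.1 × 10⁻⁴)(+0.82) = 1.1 × 10⁻³ → stable
  74–156 m: −αΔT+βΔS = −(1.7 × 10⁻⁴)(-0.4)+(8.1 × 10⁻⁴)(+1.08) = 9.4 × 10⁻⁴ → stable
  156–235 m: −αΔT+βΔS = −(1.7 × 10⁻⁴)(+1.0)+(8.1 × 10⁻⁴)(-1.32) = -1.2 × 10⁻³ → UNSTABLE
  235–258 m: −αΔT+βΔS = −(1.7 × 10⁻⁴)(+1.5)+(8.1 × 10⁻⁴)(+0.39) = 6.1 × 10⁻⁵ → stable
The 156–235 m interval has Δρ < 0: lighter water underlies denser water.

156–235 m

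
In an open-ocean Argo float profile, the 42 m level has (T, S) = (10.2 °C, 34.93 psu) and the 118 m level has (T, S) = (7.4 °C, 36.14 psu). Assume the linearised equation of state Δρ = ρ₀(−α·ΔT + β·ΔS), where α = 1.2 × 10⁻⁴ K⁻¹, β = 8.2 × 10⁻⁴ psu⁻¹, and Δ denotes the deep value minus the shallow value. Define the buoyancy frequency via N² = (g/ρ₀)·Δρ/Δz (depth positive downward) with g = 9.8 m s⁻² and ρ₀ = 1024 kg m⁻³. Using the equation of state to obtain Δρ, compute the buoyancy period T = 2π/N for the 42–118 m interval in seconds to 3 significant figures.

ΔT = -2.8 K, ΔS = +1.21 psu (deep − shallow).
Δρ/ρ₀ = −αΔT + βΔS = 3.36 × 10⁻⁴ + 9.922 × 10⁻⁴ = 1.3282 × 10⁻³, so Δρ ≈ 1.360 kg m⁻³.
N² = (g/ρ₀)·Δρ/Δz = g·(Δρ/ρ₀)/Δz = 9.8 × 1.3282 × 10⁻³ / 76 = 1.7127 × 10⁻⁴ s⁻².
N = √(1.7127 × 10⁻⁴) = 0.013087 rad s⁻¹ → T = 2π/N = 480.11 s ≈ 480 s.

480 s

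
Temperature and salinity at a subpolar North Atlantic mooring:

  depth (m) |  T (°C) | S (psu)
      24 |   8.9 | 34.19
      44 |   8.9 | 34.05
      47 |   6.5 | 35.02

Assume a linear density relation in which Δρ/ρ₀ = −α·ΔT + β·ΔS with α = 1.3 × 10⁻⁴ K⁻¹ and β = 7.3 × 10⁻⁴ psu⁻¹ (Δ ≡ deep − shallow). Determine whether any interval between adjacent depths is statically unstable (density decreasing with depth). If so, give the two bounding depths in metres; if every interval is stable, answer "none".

24–44 m

Evaluate Δρ/ρ₀ = −αΔT + βΔS across each adjacent pair:
  24–44 m: −αΔT+βΔS = −(1.3 × 10⁻⁴)(+0.0)+(7.3 × 10⁻⁴)(-0.14) = -1.0 × 10⁻⁴ → UNSTABLE
  44–47 m: −αΔT+βΔS = −(1.3 × 10⁻⁴)(-2.4)+(7.3 × 10⁻⁴)(+0.97) = 1.0 × 10⁻³ → stable
The 24–44 m interval has Δρ < 0: lighter water underlies denser water.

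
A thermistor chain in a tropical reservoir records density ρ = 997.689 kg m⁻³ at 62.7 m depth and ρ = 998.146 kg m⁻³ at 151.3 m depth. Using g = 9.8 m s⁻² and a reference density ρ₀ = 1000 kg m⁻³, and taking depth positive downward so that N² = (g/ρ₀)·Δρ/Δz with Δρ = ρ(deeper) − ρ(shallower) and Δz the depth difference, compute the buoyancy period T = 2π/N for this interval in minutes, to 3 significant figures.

14.7 min

Δρ = 998.146 − 997.689 = 0.457 kg m⁻³ over Δz = 151.3 − 62.7 = 88.6 m.
N² = (9.8/1000) × (0.457/88.6) = 5.0549 × 10⁻⁵ s⁻².
N = √(5.0549 × 10⁻⁵) = 7.1098 × 10⁻³ rad s⁻¹, so T = 2π/N = 883.74 s = 14.729 min ≈ 14.7 min.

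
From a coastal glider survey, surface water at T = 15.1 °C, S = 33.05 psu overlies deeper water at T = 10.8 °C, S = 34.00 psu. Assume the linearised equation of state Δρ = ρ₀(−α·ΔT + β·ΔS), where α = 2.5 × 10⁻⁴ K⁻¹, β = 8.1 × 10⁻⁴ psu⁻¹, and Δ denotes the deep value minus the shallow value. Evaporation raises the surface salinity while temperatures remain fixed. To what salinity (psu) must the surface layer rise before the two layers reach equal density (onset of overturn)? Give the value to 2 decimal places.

Neutral buoyancy requires −α(T_deep − T_surf) + β(S_deep − S_surf′) = 0.
S_surf′ = S_deep − (α/β)·ΔT = 34.00 − (2.5 × 10⁻⁴/8.1 × 10⁻⁴)·(-4.3) = 35.3272 psu.
Increase required: 35.3272 − 33.05 = 2.2772 psu.

35.33 psu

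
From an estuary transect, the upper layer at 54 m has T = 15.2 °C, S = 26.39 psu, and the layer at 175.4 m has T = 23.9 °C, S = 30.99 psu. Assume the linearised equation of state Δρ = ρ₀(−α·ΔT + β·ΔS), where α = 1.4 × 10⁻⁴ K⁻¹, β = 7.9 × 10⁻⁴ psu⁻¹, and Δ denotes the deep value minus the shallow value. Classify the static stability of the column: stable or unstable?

ΔT = 23.9 − 15.2 = +8.7 K and ΔS = 30.99 − 26.39 = +4.60 psu (deep − shallow).
−αΔT = -1.218 × 10⁻³; βΔS = 3.634 × 10⁻³; sum Δρ/ρ₀ = 2.416 × 10⁻³.
Δρ/ρ₀ > 0, so Δρ > 0: deeper water is denser → statically stable.

stable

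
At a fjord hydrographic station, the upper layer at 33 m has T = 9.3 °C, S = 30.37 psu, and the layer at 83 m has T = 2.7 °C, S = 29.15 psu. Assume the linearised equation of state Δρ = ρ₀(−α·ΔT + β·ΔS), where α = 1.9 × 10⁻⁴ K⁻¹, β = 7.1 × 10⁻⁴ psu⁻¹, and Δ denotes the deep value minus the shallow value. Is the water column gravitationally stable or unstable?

stable

ΔT = 2.7 − 9.3 = -6.6 K and ΔS = 29.15 − 30.37 = -1.22 psu (deep − shallow).
−αΔT = 1.254 × 10⁻³; βΔS = -8.662 × 10⁻⁴; sum Δρ/ρ₀ = 3.878 × 10⁻⁴.
Δρ/ρ₀ > 0, so Δρ > 0: deeper water is denser → statically stable.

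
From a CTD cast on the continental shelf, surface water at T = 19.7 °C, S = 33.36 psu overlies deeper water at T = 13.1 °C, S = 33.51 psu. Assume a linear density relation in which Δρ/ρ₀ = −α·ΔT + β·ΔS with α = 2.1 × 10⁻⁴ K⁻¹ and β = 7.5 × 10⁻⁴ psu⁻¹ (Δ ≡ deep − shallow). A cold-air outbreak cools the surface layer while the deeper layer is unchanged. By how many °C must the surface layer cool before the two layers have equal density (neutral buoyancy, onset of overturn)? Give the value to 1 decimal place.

Neutral buoyancy requires Δρ = 0, i.e. −α(T_deep − T_surf′) + β(S_deep − S_surf) = 0.
T_surf′ = T_deep − (β/α)·ΔS = 13.1 − (7.5 × 10⁻⁴/2.1 × 10⁻⁴)·(+0.15) = 12.564 °C.
Cooling required: 19.7 − (12.564) = 7.136 °C.

7.1 °C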